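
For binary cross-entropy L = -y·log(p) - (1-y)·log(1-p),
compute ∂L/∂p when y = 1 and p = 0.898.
∂L/∂p = -1.114

∂L/∂p = -y/p + (1-y)/(1-p) = -1/0.898 + 0 = -1.114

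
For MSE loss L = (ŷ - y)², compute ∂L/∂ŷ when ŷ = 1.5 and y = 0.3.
∂L/∂ŷ = 2.4

∂L/∂ŷ = 2(ŷ - y) = 2(1.5 - 0.3) = 2(1.2) = 2.4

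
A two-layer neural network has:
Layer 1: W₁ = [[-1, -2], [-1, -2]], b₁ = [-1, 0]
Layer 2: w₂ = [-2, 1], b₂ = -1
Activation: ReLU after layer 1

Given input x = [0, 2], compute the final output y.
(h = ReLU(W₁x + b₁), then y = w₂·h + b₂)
y = -1

Layer 1 pre-activation: z₁ = [-5, -4]
After ReLU: h = [0, 0]
Layer 2 output: y = -2×0 + 1×0 + -1 = -1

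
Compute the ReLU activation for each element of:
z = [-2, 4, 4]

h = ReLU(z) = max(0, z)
h = [0, 4, 4]

ReLU applied element-wise: max(0,-2)=0, max(0,4)=4, max(0,4)=4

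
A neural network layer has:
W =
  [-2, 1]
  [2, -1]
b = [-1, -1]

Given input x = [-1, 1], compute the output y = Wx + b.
y = [2, -4]

Wx = [-2×-1 + 1×1, 2×-1 + -1×1]
   = [3, -3]
y = Wx + b = [3 + -1, -3 + -1] = [2, -4]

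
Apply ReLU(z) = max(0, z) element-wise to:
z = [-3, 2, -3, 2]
h = [0, 2, 0, 2]

ReLU applied element-wise: max(0,-3)=0, max(0,2)=2, max(0,-3)=0, max(0,2)=2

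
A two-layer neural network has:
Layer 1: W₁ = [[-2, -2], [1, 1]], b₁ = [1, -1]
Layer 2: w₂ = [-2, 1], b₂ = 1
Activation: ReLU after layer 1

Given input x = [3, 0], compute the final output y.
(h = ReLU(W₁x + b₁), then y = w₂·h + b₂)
y = 3

Layer 1 pre-activation: z₁ = [-5, 2]
After ReLU: h = [0, 2]
Layer 2 output: y = -2×0 + 1×2 + 1 = 3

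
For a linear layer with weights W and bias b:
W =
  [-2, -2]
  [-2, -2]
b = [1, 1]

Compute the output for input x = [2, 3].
y = [-9, -9]

Wx = [-2×2 + -2×3, -2×2 + -2×3]
   = [-10, -10]
y = Wx + b = [-10 + 1, -10 + 1] = [-9, -9]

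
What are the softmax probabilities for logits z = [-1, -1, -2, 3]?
p = [0.0176, 0.0176, 0.0065, 0.9584]

exp(z) = [0.3679, 0.3679, 0.1353, 20.09]
Sum = 20.96
p = [0.0176, 0.0176, 0.0065, 0.9584]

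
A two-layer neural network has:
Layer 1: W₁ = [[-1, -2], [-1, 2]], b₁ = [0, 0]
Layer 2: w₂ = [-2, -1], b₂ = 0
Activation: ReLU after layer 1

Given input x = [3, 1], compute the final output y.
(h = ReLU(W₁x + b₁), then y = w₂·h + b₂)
y = 0

Layer 1 pre-activation: z₁ = [-5, -1]
After ReLU: h = [0, 0]
Layer 2 output: y = -2×0 + -1×0 + 0 = 0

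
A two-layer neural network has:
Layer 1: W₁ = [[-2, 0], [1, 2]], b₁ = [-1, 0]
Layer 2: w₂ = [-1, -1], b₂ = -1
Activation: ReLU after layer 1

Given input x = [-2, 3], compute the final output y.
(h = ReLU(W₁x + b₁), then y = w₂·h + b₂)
y = -8

Layer 1 pre-activation: z₁ = [3, 4]
After ReLU: h = [3, 4]
Layer 2 output: y = -1×3 + -1×4 + -1 = -8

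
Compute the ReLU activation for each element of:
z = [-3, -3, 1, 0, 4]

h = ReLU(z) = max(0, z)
h = [0, 0, 1, 0, 4]

ReLU applied element-wise: max(0,-3)=0, max(0,-3)=0, max(0,1)=1, max(0,0)=0, max(0,4)=4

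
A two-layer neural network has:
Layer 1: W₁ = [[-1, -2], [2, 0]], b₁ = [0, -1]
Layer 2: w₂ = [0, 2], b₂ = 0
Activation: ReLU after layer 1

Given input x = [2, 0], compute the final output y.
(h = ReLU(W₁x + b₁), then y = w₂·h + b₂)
y = 6

Layer 1 pre-activation: z₁ = [-2, 3]
After ReLU: h = [0, 3]
Layer 2 output: y = 0×0 + 2×3 + 0 = 6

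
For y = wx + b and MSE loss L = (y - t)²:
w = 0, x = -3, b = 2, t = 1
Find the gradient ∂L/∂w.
∂L/∂w = -6

y = wx + b = (0)(-3) + 2 = 2
∂L/∂y = 2(y - t) = 2(2 - 1) = 2
∂y/∂w = x = -3
∂L/∂w = ∂L/∂y · ∂y/∂w = 2 × -3 = -6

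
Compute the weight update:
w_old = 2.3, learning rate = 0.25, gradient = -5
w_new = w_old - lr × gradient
w_new = 3.55

w_new = w - η·∂L/∂w = 2.3 - 0.25×(-5) = 2.3 - (-1.25) = 3.55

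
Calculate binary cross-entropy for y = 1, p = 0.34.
L = 1.079

L = -1·log(0.34) - 0·log(0.66) = -log(0.34) = 1.079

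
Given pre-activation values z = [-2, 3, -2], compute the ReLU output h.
h = [0, 3, 0]

ReLU applied element-wise: max(0,-2)=0, max(0,3)=3, max(0,-2)=0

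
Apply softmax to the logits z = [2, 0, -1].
p = [0.8438, 0.1142, 0.042]

exp(z) = [7.389, 1, 0.3679]
Sum = 8.757
p = [0.8438, 0.1142, 0.042]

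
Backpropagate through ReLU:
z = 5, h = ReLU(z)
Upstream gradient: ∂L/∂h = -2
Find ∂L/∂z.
∂L/∂z = -2

h = ReLU(5) = 5
Since z > 0: ∂h/∂z = 1
∂L/∂z = ∂L/∂h · ∂h/∂z = -2 × 1 = -2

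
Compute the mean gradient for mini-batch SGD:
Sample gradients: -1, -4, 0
Average gradient = -1.667

Average = (1/3)(-1 + -4 + 0) = -5/3 = -1.667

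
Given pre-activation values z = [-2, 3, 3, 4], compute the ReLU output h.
h = [0, 3, 3, 4]

ReLU applied element-wise: max(0,-2)=0, max(0,3)=3, max(0,3)=3, max(0,4)=4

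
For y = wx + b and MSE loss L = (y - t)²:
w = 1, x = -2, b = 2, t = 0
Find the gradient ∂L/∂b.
∂L/∂b = 0

y = wx + b = (1)(-2) + 2 = 0
∂L/∂y = 2(y - t) = 2(0 - 0) = 0
∂y/∂b = 1
∂L/∂b = ∂L/∂y · ∂y/∂b = 0 × 1 = 0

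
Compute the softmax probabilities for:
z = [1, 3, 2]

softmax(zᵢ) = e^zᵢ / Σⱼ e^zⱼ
p = [0.09, 0.6652, 0.2447]

exp(z) = [2.718, 20.09, 7.389]
Sum = 30.19
p = [0.09, 0.6652, 0.2447]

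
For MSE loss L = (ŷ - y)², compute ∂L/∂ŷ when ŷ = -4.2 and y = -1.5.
∂L/∂ŷ = -5.4

∂L/∂ŷ = 2(ŷ - y) = 2(-4.2 - -1.5) = 2(-2.7) = -5.4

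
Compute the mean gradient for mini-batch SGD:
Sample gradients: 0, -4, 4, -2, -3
Average gradient = -1

Average = (1/5)(0 + -4 + 4 + -2 + -3) = -5/5 = -1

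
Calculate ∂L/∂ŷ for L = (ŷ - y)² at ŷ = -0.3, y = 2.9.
∂L/∂ŷ = -6.4

∂L/∂ŷ = 2(ŷ - y) = 2(-0.3 - 2.9) = 2(-3.2) = -6.4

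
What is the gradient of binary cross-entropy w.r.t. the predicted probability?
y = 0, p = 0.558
∂L/∂p = 2.262

∂L/∂p = -y/p + (1-y)/(1-p) = 0 + 1/0.442 = 2.262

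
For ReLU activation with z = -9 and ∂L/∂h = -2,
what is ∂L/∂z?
∂L/∂z = 0

h = ReLU(-9) = 0
Since z < 0: ∂h/∂z = 0
∂L/∂z = ∂L/∂h · ∂h/∂z = -2 × 0 = 0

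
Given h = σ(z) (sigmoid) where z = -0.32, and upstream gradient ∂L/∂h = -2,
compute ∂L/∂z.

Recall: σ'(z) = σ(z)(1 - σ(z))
∂L/∂z = -0.4874

σ(-0.32) = 0.4207
σ'(-0.32) = σ(-0.32)(1 - σ(-0.32)) = 0.4207 × 0.5793 = 0.2437
∂L/∂z = ∂L/∂h · σ'(z) = -2 × 0.2437 = -0.4874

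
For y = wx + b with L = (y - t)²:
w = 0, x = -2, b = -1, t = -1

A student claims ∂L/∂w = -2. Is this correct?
Incorrect

y = (0)(-2) + -1 = -1
∂L/∂y = 2(y - t) = 2(-1 - -1) = 0
∂y/∂w = x = -2
∂L/∂w = 0 × -2 = 0

Claimed value: -2
Incorrect: The correct gradient is 0.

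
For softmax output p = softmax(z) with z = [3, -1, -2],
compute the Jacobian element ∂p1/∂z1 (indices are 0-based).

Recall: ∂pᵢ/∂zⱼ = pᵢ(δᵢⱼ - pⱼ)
∂p1/∂z1 = 0.01755

p = softmax(z) = [0.9756, 0.01787, 0.006573]
p1 = 0.01787

∂p1/∂z1 = p1(1 - p1) = 0.01787 × (1 - 0.01787) = 0.01755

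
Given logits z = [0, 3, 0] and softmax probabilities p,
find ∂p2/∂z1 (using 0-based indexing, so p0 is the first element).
∂p2/∂z1 = -0.04118

p = softmax(z) = [0.04528, 0.9094, 0.04528]
p2 = 0.04528, p1 = 0.9094

∂p2/∂z1 = -p2 × p1 = -0.04528 × 0.9094 = -0.04118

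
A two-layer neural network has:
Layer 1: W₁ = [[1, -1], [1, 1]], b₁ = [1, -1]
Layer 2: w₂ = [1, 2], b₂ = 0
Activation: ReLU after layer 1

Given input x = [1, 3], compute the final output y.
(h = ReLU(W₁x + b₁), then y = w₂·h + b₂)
y = 6

Layer 1 pre-activation: z₁ = [-1, 3]
After ReLU: h = [0, 3]
Layer 2 output: y = 1×0 + 2×3 + 0 = 6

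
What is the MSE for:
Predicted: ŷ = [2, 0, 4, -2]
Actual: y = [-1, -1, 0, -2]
MSE = 6.5

MSE = (1/4)((2--1)² + (0--1)² + (4-0)² + (-2--2)²) = (1/4)(9 + 1 + 16 + 0) = 6.5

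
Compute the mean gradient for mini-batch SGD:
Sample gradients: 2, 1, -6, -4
Average gradient = -1.75

Average = (1/4)(2 + 1 + -6 + -4) = -7/4 = -1.75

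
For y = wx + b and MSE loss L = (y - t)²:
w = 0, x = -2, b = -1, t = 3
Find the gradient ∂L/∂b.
∂L/∂b = -8

y = wx + b = (0)(-2) + -1 = -1
∂L/∂y = 2(y - t) = 2(-1 - 3) = -8
∂y/∂b = 1
∂L/∂b = ∂L/∂y · ∂y/∂b = -8 × 1 = -8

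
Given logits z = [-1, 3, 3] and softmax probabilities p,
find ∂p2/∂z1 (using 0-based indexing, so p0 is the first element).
∂p2/∂z1 = -0.2455

p = softmax(z) = [0.009075, 0.4955, 0.4955]
p2 = 0.4955, p1 = 0.4955

∂p2/∂z1 = -p2 × p1 = -0.4955 × 0.4955 = -0.2455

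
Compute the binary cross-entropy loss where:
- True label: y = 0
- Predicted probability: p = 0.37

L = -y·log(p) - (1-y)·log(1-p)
L = 0.462

L = -0·log(0.37) - 1·log(0.63) = -log(0.63) = 0.462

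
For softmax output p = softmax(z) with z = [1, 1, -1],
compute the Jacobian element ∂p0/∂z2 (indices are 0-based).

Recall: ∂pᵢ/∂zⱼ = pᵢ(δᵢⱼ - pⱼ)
∂p0/∂z2 = -0.02968

p = softmax(z) = [0.4683, 0.4683, 0.06338]
p0 = 0.4683, p2 = 0.06338

∂p0/∂z2 = -p0 × p2 = -0.4683 × 0.06338 = -0.02968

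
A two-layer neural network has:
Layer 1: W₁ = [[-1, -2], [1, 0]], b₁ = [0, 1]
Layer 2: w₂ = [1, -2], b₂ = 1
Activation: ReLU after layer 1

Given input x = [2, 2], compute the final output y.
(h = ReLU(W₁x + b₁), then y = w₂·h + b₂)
y = -5

Layer 1 pre-activation: z₁ = [-6, 3]
After ReLU: h = [0, 3]
Layer 2 output: y = 1×0 + -2×3 + 1 = -5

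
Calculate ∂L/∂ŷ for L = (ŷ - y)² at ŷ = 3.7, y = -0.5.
∂L/∂ŷ = 8.4

∂L/∂ŷ = 2(ŷ - y) = 2(3.7 - -0.5) = 2(4.2) = 8.4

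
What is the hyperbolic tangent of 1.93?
0.9587

tanh(1.93) = (e^(1.93) - e^(-1.93))/(e^(1.93) + e^(-1.93)) = 0.9587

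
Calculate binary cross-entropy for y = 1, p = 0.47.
L = 0.755

L = -1·log(0.47) - 0·log(0.53) = -log(0.47) = 0.755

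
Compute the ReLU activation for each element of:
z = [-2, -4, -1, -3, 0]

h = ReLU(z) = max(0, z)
h = [0, 0, 0, 0, 0]

ReLU applied element-wise: max(0,-2)=0, max(0,-4)=0, max(0,-1)=0, max(0,-3)=0, max(0,0)=0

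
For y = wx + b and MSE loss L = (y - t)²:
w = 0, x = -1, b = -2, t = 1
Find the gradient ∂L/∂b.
∂L/∂b = -6

y = wx + b = (0)(-1) + -2 = -2
∂L/∂y = 2(y - t) = 2(-2 - 1) = -6
∂y/∂b = 1
∂L/∂b = ∂L/∂y · ∂y/∂b = -6 × 1 = -6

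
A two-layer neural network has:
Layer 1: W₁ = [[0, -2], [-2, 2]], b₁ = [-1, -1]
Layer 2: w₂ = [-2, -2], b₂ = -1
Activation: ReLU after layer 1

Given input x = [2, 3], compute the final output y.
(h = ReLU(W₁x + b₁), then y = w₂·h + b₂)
y = -3

Layer 1 pre-activation: z₁ = [-7, 1]
After ReLU: h = [0, 1]
Layer 2 output: y = -2×0 + -2×1 + -1 = -3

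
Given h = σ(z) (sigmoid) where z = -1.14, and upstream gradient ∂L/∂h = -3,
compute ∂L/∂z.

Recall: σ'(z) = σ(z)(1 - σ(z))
∂L/∂z = -0.5508

σ(-1.14) = 0.2423
σ'(-1.14) = σ(-1.14)(1 - σ(-1.14)) = 0.2423 × 0.7577 = 0.1836
∂L/∂z = ∂L/∂h · σ'(z) = -3 × 0.1836 = -0.5508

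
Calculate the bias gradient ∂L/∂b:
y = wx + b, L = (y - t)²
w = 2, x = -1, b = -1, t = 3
∂L/∂b = -12

y = wx + b = (2)(-1) + -1 = -3
∂L/∂y = 2(y - t) = 2(-3 - 3) = -12
∂y/∂b = 1
∂L/∂b = ∂L/∂y · ∂y/∂b = -12 × 1 = -12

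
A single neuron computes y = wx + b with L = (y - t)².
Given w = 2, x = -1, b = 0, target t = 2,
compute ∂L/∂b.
∂L/∂b = -8

y = wx + b = (2)(-1) + 0 = -2
∂L/∂y = 2(y - t) = 2(-2 - 2) = -8
∂y/∂b = 1
∂L/∂b = ∂L/∂y · ∂y/∂b = -8 × 1 = -8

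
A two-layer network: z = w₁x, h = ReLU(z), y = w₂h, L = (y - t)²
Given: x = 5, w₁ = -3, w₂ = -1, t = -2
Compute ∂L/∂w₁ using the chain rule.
∂L/∂w₁ = 0

Forward pass:
z = w₁x = -3×5 = -15
h = ReLU(-15) = 0
y = w₂h = -1×0 = 0

Backward pass:
∂L/∂y = 2(y - t) = 2(0 - -2) = 4
∂y/∂h = w₂ = -1
∂h/∂z = 0 (ReLU derivative)
∂z/∂w₁ = x = 5

∂L/∂w₁ = 4 × -1 × 0 × 5 = 0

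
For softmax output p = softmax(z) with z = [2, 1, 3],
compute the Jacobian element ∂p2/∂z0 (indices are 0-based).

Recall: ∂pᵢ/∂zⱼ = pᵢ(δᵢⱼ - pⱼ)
∂p2/∂z0 = -0.1628

p = softmax(z) = [0.2447, 0.09003, 0.6652]
p2 = 0.6652, p0 = 0.2447

∂p2/∂z0 = -p2 × p0 = -0.6652 × 0.2447 = -0.1628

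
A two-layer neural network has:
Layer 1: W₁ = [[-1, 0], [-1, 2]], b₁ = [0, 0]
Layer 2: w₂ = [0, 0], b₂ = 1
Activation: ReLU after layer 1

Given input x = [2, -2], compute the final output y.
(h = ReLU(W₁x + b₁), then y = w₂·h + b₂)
y = 1

Layer 1 pre-activation: z₁ = [-2, -6]
After ReLU: h = [0, 0]
Layer 2 output: y = 0×0 + 0×0 + 1 = 1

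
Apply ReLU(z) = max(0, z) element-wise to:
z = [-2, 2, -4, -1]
h = [0, 2, 0, 0]

ReLU applied element-wise: max(0,-2)=0, max(0,2)=2, max(0,-4)=0, max(0,-1)=0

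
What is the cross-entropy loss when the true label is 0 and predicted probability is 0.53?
L = 0.755

L = -0·log(0.53) - 1·log(0.47) = -log(0.47) = 0.755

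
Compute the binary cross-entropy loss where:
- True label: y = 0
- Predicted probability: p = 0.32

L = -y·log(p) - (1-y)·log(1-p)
L = 0.3857

L = -0·log(0.32) - 1·log(0.68) = -log(0.68) = 0.3857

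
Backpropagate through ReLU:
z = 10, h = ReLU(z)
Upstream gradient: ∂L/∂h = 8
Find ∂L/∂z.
∂L/∂z = 8

h = ReLU(10) = 10
Since z > 0: ∂h/∂z = 1
∂L/∂z = ∂L/∂h · ∂h/∂z = 8 × 1 = 8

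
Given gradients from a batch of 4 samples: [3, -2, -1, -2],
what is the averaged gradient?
Average gradient = -0.5

Average = (1/4)(3 + -2 + -1 + -2) = -2/4 = -0.5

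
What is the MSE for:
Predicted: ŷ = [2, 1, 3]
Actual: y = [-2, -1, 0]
MSE = 9.667

MSE = (1/3)((2--2)² + (1--1)² + (3-0)²) = (1/3)(16 + 4 + 9) = 9.667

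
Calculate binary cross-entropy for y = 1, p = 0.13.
L = 2.04

L = -1·log(0.13) - 0·log(0.87) = -log(0.13) = 2.04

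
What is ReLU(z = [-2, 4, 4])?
h = [0, 4, 4]

ReLU applied element-wise: max(0,-2)=0, max(0,4)=4, max(0,4)=4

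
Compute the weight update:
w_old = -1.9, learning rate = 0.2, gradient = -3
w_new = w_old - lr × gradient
w_new = -1.3

w_new = w - η·∂L/∂w = -1.9 - 0.2×(-3) = -1.9 - (-0.6) = -1.3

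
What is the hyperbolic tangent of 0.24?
0.2355

tanh(0.24) = (e^(0.24) - e^(-0.24))/(e^(0.24) + e^(-0.24)) = 0.2355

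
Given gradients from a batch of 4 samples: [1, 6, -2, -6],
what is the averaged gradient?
Average gradient = -0.25

Average = (1/4)(1 + 6 + -2 + -6) = -1/4 = -0.25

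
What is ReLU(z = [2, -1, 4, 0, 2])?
h = [2, 0, 4, 0, 2]

ReLU applied element-wise: max(0,2)=2, max(0,-1)=0, max(0,4)=4, max(0,0)=0, max(0,2)=2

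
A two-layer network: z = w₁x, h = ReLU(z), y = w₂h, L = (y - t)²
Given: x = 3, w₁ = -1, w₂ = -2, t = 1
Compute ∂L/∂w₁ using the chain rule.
∂L/∂w₁ = 0

Forward pass:
z = w₁x = -1×3 = -3
h = ReLU(-3) = 0
y = w₂h = -2×0 = 0

Backward pass:
∂L/∂y = 2(y - t) = 2(0 - 1) = -2
∂y/∂h = w₂ = -2
∂h/∂z = 0 (ReLU derivative)
∂z/∂w₁ = x = 3

∂L/∂w₁ = -2 × -2 × 0 × 3 = 0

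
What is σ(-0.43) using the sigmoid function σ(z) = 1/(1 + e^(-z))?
0.3941

sigmoid(-0.43) = 1/(1 + e^(0.43)) = 1/(1 + 1.537) = 0.3941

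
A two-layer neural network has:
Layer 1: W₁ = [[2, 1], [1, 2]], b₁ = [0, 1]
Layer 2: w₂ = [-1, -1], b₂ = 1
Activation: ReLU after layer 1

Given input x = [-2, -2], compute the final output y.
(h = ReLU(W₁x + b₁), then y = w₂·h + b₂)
y = 1

Layer 1 pre-activation: z₁ = [-6, -5]
After ReLU: h = [0, 0]
Layer 2 output: y = -1×0 + -1×0 + 1 = 1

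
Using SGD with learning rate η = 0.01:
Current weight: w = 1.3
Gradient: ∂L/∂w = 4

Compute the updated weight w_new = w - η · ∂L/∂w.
w_new = 1.26

w_new = w - η·∂L/∂w = 1.3 - 0.01×(4) = 1.3 - (0.04) = 1.26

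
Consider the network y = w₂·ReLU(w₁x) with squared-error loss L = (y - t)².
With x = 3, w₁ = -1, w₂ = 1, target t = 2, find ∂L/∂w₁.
∂L/∂w₁ = 0

Forward pass:
z = w₁x = -1×3 = -3
h = ReLU(-3) = 0
y = w₂h = 1×0 = 0

Backward pass:
∂L/∂y = 2(y - t) = 2(0 - 2) = -4
∂y/∂h = w₂ = 1
∂h/∂z = 0 (ReLU derivative)
∂z/∂w₁ = x = 3

∂L/∂w₁ = -4 × 1 × 0 × 3 = 0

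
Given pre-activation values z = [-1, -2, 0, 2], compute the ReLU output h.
h = [0, 0, 0, 2]

ReLU applied element-wise: max(0,-1)=0, max(0,-2)=0, max(0,0)=0, max(0,2)=2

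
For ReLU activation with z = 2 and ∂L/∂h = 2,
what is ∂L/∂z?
∂L/∂z = 2

h = ReLU(2) = 2
Since z > 0: ∂h/∂z = 1
∂L/∂z = ∂L/∂h · ∂h/∂z = 2 × 1 = 2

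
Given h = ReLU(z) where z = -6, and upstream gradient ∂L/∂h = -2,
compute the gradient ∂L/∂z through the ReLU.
∂L/∂z = 0

h = ReLU(-6) = 0
Since z < 0: ∂h/∂z = 0
∂L/∂z = ∂L/∂h · ∂h/∂z = -2 × 0 = 0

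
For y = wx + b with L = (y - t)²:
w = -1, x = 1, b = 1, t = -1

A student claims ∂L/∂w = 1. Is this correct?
Incorrect

y = (-1)(1) + 1 = 0
∂L/∂y = 2(y - t) = 2(0 - -1) = 2
∂y/∂w = x = 1
∂L/∂w = 2 × 1 = 2

Claimed value: 1
Incorrect: The correct gradient is 2.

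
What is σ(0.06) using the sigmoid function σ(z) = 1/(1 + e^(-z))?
0.515

sigmoid(0.06) = 1/(1 + e^(-0.06)) = 1/(1 + 0.9418) = 0.515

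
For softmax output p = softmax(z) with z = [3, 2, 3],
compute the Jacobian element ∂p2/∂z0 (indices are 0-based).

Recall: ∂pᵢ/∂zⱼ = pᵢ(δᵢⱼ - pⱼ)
∂p2/∂z0 = -0.1784

p = softmax(z) = [0.4223, 0.1554, 0.4223]
p2 = 0.4223, p0 = 0.4223

∂p2/∂z0 = -p2 × p0 = -0.4223 × 0.4223 = -0.1784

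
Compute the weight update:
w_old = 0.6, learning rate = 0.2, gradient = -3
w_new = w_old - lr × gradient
w_new = 1.2

w_new = w - η·∂L/∂w = 0.6 - 0.2×(-3) = 0.6 - (-0.6) = 1.2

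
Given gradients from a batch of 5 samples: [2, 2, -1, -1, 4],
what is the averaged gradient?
Average gradient = 1.2

Average = (1/5)(2 + 2 + -1 + -1 + 4) = 6/5 = 1.2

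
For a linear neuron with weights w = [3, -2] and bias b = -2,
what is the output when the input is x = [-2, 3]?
y = -14

y = (3)(-2) + (-2)(3) + -2 = -14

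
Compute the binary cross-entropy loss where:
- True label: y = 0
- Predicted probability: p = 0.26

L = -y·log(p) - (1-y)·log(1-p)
L = 0.3011

L = -0·log(0.26) - 1·log(0.74) = -log(0.74) = 0.3011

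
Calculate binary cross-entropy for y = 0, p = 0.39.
L = 0.4943

L = -0·log(0.39) - 1·log(0.61) = -log(0.61) = 0.4943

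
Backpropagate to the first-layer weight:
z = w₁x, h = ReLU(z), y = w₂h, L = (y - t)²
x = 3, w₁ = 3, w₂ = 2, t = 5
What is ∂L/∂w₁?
∂L/∂w₁ = 156

Forward pass:
z = w₁x = 3×3 = 9
h = ReLU(9) = 9
y = w₂h = 2×9 = 18

Backward pass:
∂L/∂y = 2(y - t) = 2(18 - 5) = 26
∂y/∂h = w₂ = 2
∂h/∂z = 1 (ReLU derivative)
∂z/∂w₁ = x = 3

∂L/∂w₁ = 26 × 2 × 1 × 3 = 156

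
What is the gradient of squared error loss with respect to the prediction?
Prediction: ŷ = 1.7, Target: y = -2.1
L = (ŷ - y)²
∂L/∂ŷ = 7.6

∂L/∂ŷ = 2(ŷ - y) = 2(1.7 - -2.1) = 2(3.8) = 7.6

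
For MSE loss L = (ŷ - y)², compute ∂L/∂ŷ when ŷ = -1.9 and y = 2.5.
∂L/∂ŷ = -8.8

∂L/∂ŷ = 2(ŷ - y) = 2(-1.9 - 2.5) = 2(-4.4) = -8.8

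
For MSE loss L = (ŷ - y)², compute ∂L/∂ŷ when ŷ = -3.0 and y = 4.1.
∂L/∂ŷ = -14.2

∂L/∂ŷ = 2(ŷ - y) = 2(-3.0 - 4.1) = 2(-7.1) = -14.2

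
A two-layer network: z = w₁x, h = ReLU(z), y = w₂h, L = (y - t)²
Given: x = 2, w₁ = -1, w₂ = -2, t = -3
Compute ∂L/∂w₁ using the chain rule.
∂L/∂w₁ = 0

Forward pass:
z = w₁x = -1×2 = -2
h = ReLU(-2) = 0
y = w₂h = -2×0 = 0

Backward pass:
∂L/∂y = 2(y - t) = 2(0 - -3) = 6
∂y/∂h = w₂ = -2
∂h/∂z = 0 (ReLU derivative)
∂z/∂w₁ = x = 2

∂L/∂w₁ = 6 × -2 × 0 × 2 = 0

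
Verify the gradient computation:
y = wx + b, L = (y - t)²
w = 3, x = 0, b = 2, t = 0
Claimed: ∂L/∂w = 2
Incorrect

y = (3)(0) + 2 = 2
∂L/∂y = 2(y - t) = 2(2 - 0) = 4
∂y/∂w = x = 0
∂L/∂w = 4 × 0 = 0

Claimed value: 2
Incorrect: The correct gradient is 0.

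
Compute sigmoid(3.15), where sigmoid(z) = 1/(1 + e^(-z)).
0.9589

sigmoid(3.15) = 1/(1 + e^(-3.15)) = 1/(1 + 0.04285) = 0.9589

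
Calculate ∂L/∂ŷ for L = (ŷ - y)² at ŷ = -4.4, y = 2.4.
∂L/∂ŷ = -13.6

∂L/∂ŷ = 2(ŷ - y) = 2(-4.4 - 2.4) = 2(-6.8) = -13.6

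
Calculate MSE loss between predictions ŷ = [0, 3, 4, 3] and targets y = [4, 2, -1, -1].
MSE = 14.5

MSE = (1/4)((0-4)² + (3-2)² + (4--1)² + (3--1)²) = (1/4)(16 + 1 + 25 + 16) = 14.5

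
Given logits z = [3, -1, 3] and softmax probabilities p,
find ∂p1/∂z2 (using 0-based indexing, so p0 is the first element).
∂p1/∂z2 = -0.004496

p = softmax(z) = [0.4955, 0.009075, 0.4955]
p1 = 0.009075, p2 = 0.4955

∂p1/∂z2 = -p1 × p2 = -0.009075 × 0.4955 = -0.004496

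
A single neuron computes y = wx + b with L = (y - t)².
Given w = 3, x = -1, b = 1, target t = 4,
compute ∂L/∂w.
∂L/∂w = 12

y = wx + b = (3)(-1) + 1 = -2
∂L/∂y = 2(y - t) = 2(-2 - 4) = -12
∂y/∂w = x = -1
∂L/∂w = ∂L/∂y · ∂y/∂w = -12 × -1 = 12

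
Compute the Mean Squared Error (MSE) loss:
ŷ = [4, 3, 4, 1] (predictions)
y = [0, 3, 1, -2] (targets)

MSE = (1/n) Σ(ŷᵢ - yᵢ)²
MSE = 8.5

MSE = (1/4)((4-0)² + (3-3)² + (4-1)² + (1--2)²) = (1/4)(16 + 0 + 9 + 9) = 8.5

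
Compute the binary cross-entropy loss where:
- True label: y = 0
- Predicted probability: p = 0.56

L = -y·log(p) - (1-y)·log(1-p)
L = 0.821

L = -0·log(0.56) - 1·log(0.44) = -log(0.44) = 0.821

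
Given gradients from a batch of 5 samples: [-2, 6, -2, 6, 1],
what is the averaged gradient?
Average gradient = 1.8

Average = (1/5)(-2 + 6 + -2 + 6 + 1) = 9/5 = 1.8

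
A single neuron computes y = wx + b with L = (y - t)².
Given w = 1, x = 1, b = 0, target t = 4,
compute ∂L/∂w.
∂L/∂w = -6

y = wx + b = (1)(1) + 0 = 1
∂L/∂y = 2(y - t) = 2(1 - 4) = -6
∂y/∂w = x = 1
∂L/∂w = ∂L/∂y · ∂y/∂w = -6 × 1 = -6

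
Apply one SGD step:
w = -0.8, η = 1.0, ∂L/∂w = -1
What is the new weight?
w_new = 0.2

w_new = w - η·∂L/∂w = -0.8 - 1.0×(-1) = -0.8 - (-1) = 0.2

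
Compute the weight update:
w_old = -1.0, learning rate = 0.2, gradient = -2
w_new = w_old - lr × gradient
w_new = -0.6

w_new = w - η·∂L/∂w = -1.0 - 0.2×(-2) = -1.0 - (-0.4) = -0.6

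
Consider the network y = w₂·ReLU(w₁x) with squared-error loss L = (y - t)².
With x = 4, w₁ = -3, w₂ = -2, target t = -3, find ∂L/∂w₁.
∂L/∂w₁ = 0

Forward pass:
z = w₁x = -3×4 = -12
h = ReLU(-12) = 0
y = w₂h = -2×0 = 0

Backward pass:
∂L/∂y = 2(y - t) = 2(0 - -3) = 6
∂y/∂h = w₂ = -2
∂h/∂z = 0 (ReLU derivative)
∂z/∂w₁ = x = 4

∂L/∂w₁ = 6 × -2 × 0 × 4 = 0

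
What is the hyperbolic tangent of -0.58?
-0.5227

tanh(-0.58) = (e^(-0.58) - e^(0.58))/(e^(-0.58) + e^(0.58)) = -0.5227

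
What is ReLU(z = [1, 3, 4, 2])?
h = [1, 3, 4, 2]

ReLU applied element-wise: max(0,1)=1, max(0,3)=3, max(0,4)=4, max(0,2)=2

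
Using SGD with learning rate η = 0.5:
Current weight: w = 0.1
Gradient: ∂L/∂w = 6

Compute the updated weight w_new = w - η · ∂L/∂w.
w_new = -2.9

w_new = w - η·∂L/∂w = 0.1 - 0.5×(6) = 0.1 - (3) = -2.9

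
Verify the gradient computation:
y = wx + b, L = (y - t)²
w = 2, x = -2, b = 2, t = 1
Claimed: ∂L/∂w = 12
Correct

y = (2)(-2) + 2 = -2
∂L/∂y = 2(y - t) = 2(-2 - 1) = -6
∂y/∂w = x = -2
∂L/∂w = -6 × -2 = 12

Claimed value: 12
Correct: The correct gradient is 12.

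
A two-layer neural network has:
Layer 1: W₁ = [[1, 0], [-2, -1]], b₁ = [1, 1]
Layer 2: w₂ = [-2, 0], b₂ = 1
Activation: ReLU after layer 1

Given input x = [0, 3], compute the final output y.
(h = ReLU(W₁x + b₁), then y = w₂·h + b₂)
y = -1

Layer 1 pre-activation: z₁ = [1, -2]
After ReLU: h = [1, 0]
Layer 2 output: y = -2×1 + 0×0 + 1 = -1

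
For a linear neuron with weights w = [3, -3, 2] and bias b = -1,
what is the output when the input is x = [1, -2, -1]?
y = 6

y = (3)(1) + (-3)(-2) + (2)(-1) + -1 = 6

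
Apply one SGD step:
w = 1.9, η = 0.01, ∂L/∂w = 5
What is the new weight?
w_new = 1.85

w_new = w - η·∂L/∂w = 1.9 - 0.01×(5) = 1.9 - (0.05) = 1.85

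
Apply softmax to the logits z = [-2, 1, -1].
p = [0.042, 0.8438, 0.1142]

exp(z) = [0.1353, 2.718, 0.3679]
Sum = 3.221
p = [0.042, 0.8438, 0.1142]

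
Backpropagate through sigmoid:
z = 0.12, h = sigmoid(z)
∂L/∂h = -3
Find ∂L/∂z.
∂L/∂z = -0.7473

σ(0.12) = 0.53
σ'(0.12) = σ(0.12)(1 - σ(0.12)) = 0.53 × 0.47 = 0.2491
∂L/∂z = ∂L/∂h · σ'(z) = -3 × 0.2491 = -0.7473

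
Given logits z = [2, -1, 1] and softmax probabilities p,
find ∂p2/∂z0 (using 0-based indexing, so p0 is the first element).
∂p2/∂z0 = -0.183

p = softmax(z) = [0.7054, 0.03512, 0.2595]
p2 = 0.2595, p0 = 0.7054

∂p2/∂z0 = -p2 × p0 = -0.2595 × 0.7054 = -0.183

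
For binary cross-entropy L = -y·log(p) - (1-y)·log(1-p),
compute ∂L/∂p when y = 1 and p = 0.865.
∂L/∂p = -1.156

∂L/∂p = -y/p + (1-y)/(1-p) = -1/0.865 + 0 = -1.156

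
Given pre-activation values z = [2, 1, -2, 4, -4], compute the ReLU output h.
h = [2, 1, 0, 4, 0]

ReLU applied element-wise: max(0,2)=2, max(0,1)=1, max(0,-2)=0, max(0,4)=4, max(0,-4)=0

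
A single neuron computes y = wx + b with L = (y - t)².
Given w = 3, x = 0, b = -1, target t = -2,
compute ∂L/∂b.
∂L/∂b = 2

y = wx + b = (3)(0) + -1 = -1
∂L/∂y = 2(y - t) = 2(-1 - -2) = 2
∂y/∂b = 1
∂L/∂b = ∂L/∂y · ∂y/∂b = 2 × 1 = 2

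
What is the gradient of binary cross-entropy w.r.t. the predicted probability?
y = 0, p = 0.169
∂L/∂p = 1.203

∂L/∂p = -y/p + (1-y)/(1-p) = 0 + 1/0.831 = 1.203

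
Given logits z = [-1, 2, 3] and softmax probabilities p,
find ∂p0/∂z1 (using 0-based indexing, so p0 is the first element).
∂p0/∂z1 = -0.003507

p = softmax(z) = [0.01321, 0.2654, 0.7214]
p0 = 0.01321, p1 = 0.2654

∂p0/∂z1 = -p0 × p1 = -0.01321 × 0.2654 = -0.003507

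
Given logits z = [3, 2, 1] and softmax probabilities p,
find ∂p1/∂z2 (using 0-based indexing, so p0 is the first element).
∂p1/∂z2 = -0.02203

p = softmax(z) = [0.6652, 0.2447, 0.09003]
p1 = 0.2447, p2 = 0.09003

∂p1/∂z2 = -p1 × p2 = -0.2447 × 0.09003 = -0.02203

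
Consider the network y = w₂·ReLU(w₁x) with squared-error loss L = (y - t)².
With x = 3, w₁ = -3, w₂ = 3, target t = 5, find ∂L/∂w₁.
∂L/∂w₁ = 0

Forward pass:
z = w₁x = -3×3 = -9
h = ReLU(-9) = 0
y = w₂h = 3×0 = 0

Backward pass:
∂L/∂y = 2(y - t) = 2(0 - 5) = -10
∂y/∂h = w₂ = 3
∂h/∂z = 0 (ReLU derivative)
∂z/∂w₁ = x = 3

∂L/∂w₁ = -10 × 3 × 0 × 3 = 0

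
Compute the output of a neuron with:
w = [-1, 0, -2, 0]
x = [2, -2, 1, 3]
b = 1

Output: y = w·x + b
y = -3

y = (-1)(2) + (0)(-2) + (-2)(1) + (0)(3) + 1 = -3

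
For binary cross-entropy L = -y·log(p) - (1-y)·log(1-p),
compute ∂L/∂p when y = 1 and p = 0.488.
∂L/∂p = -2.049

∂L/∂p = -y/p + (1-y)/(1-p) = -1/0.488 + 0 = -2.049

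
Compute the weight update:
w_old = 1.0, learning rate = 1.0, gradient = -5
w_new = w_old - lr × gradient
w_new = 6

w_new = w - η·∂L/∂w = 1.0 - 1.0×(-5) = 1.0 - (-5) = 6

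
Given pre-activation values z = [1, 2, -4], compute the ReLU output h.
h = [1, 2, 0]

ReLU applied element-wise: max(0,1)=1, max(0,2)=2, max(0,-4)=0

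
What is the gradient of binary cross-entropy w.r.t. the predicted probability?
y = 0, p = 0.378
∂L/∂p = 1.608

∂L/∂p = -y/p + (1-y)/(1-p) = 0 + 1/0.622 = 1.608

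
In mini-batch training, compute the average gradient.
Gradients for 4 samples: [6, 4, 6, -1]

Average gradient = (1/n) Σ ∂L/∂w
Average gradient = 3.75

Average = (1/4)(6 + 4 + 6 + -1) = 15/4 = 3.75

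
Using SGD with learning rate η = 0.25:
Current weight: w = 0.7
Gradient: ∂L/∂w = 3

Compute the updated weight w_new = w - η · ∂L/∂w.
w_new = -0.05

w_new = w - η·∂L/∂w = 0.7 - 0.25×(3) = 0.7 - (0.75) = -0.05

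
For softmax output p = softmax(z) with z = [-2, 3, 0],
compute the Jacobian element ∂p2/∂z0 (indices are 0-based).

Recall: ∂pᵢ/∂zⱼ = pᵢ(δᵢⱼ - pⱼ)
∂p2/∂z0 = -0.0003005

p = softmax(z) = [0.006377, 0.9465, 0.04712]
p2 = 0.04712, p0 = 0.006377

∂p2/∂z0 = -p2 × p0 = -0.04712 × 0.006377 = -0.0003005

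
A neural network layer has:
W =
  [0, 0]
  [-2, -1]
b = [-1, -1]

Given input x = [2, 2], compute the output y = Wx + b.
y = [-1, -7]

Wx = [0×2 + 0×2, -2×2 + -1×2]
   = [0, -6]
y = Wx + b = [0 + -1, -6 + -1] = [-1, -7]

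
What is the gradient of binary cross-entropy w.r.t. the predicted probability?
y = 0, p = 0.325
∂L/∂p = 1.481

∂L/∂p = -y/p + (1-y)/(1-p) = 0 + 1/0.675 = 1.481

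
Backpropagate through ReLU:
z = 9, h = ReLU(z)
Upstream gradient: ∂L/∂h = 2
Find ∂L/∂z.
∂L/∂z = 2

h = ReLU(9) = 9
Since z > 0: ∂h/∂z = 1
∂L/∂z = ∂L/∂h · ∂h/∂z = 2 × 1 = 2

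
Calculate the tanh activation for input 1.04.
0.7779

tanh(1.04) = (e^(1.04) - e^(-1.04))/(e^(1.04) + e^(-1.04)) = 0.7779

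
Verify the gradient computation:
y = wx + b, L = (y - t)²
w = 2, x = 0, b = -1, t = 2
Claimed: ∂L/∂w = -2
Incorrect

y = (2)(0) + -1 = -1
∂L/∂y = 2(y - t) = 2(-1 - 2) = -6
∂y/∂w = x = 0
∂L/∂w = -6 × 0 = 0

Claimed value: -2
Incorrect: The correct gradient is 0.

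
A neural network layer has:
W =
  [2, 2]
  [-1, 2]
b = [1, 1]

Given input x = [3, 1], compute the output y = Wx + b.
y = [9, 0]

Wx = [2×3 + 2×1, -1×3 + 2×1]
   = [8, -1]
y = Wx + b = [8 + 1, -1 + 1] = [9, 0]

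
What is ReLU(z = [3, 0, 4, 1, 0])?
h = [3, 0, 4, 1, 0]

ReLU applied element-wise: max(0,3)=3, max(0,0)=0, max(0,4)=4, max(0,1)=1, max(0,0)=0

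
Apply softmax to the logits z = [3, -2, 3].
p = [0.4983, 0.0034, 0.4983]

exp(z) = [20.09, 0.1353, 20.09]
Sum = 40.31
p = [0.4983, 0.0034, 0.4983]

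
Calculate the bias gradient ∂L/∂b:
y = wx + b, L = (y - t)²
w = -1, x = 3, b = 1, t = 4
∂L/∂b = -12

y = wx + b = (-1)(3) + 1 = -2
∂L/∂y = 2(y - t) = 2(-2 - 4) = -12
∂y/∂b = 1
∂L/∂b = ∂L/∂y · ∂y/∂b = -12 × 1 = -12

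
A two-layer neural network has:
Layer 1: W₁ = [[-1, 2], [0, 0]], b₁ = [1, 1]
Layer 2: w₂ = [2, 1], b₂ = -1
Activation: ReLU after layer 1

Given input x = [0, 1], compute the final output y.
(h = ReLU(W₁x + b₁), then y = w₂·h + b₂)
y = 6

Layer 1 pre-activation: z₁ = [3, 1]
After ReLU: h = [3, 1]
Layer 2 output: y = 2×3 + 1×1 + -1 = 6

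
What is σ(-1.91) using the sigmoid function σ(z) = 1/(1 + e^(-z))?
0.129

sigmoid(-1.91) = 1/(1 + e^(1.91)) = 1/(1 + 6.753) = 0.129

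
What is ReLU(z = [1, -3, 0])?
h = [1, 0, 0]

ReLU applied element-wise: max(0,1)=1, max(0,-3)=0, max(0,0)=0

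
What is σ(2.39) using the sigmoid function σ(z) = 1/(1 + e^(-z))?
0.9161

sigmoid(2.39) = 1/(1 + e^(-2.39)) = 1/(1 + 0.09163) = 0.9161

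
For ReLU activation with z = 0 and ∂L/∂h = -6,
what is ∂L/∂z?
∂L/∂z = 0

h = ReLU(0) = 0
At z = 0: ∂h/∂z = 0 (by convention)
∂L/∂z = ∂L/∂h · ∂h/∂z = -6 × 0 = 0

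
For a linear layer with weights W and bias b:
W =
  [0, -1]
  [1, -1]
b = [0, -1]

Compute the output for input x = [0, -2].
y = [2, 1]

Wx = [0×0 + -1×-2, 1×0 + -1×-2]
   = [2, 2]
y = Wx + b = [2 + 0, 2 + -1] = [2, 1]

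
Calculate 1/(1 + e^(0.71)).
0.3296

sigmoid(-0.71) = 1/(1 + e^(0.71)) = 1/(1 + 2.034) = 0.3296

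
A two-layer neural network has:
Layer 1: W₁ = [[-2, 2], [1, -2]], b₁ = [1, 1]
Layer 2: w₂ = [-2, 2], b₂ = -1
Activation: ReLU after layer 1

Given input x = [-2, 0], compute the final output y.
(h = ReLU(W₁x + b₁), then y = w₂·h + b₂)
y = -11

Layer 1 pre-activation: z₁ = [5, -1]
After ReLU: h = [5, 0]
Layer 2 output: y = -2×5 + 2×0 + -1 = -11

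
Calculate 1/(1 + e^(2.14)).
0.1053

sigmoid(-2.14) = 1/(1 + e^(2.14)) = 1/(1 + 8.499) = 0.1053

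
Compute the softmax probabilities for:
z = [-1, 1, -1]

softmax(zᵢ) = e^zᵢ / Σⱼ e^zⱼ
p = [0.1065, 0.787, 0.1065]

exp(z) = [0.3679, 2.718, 0.3679]
Sum = 3.454
p = [0.1065, 0.787, 0.1065]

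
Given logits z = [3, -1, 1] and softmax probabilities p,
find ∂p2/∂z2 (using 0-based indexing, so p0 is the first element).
∂p2/∂z2 = 0.1035

p = softmax(z) = [0.8668, 0.01588, 0.1173]
p2 = 0.1173

∂p2/∂z2 = p2(1 - p2) = 0.1173 × (1 - 0.1173) = 0.1035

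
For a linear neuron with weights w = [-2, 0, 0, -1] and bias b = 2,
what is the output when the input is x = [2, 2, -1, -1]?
y = -1

y = (-2)(2) + (0)(2) + (0)(-1) + (-1)(-1) + 2 = -1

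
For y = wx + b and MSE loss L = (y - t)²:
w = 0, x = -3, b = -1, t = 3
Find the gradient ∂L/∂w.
∂L/∂w = 24

y = wx + b = (0)(-3) + -1 = -1
∂L/∂y = 2(y - t) = 2(-1 - 3) = -8
∂y/∂w = x = -3
∂L/∂w = ∂L/∂y · ∂y/∂w = -8 × -3 = 24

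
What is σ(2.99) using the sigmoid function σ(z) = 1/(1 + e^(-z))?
0.9521

sigmoid(2.99) = 1/(1 + e^(-2.99)) = 1/(1 + 0.05029) = 0.9521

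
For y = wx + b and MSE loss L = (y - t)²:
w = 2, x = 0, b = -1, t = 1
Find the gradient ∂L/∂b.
∂L/∂b = -4

y = wx + b = (2)(0) + -1 = -1
∂L/∂y = 2(y - t) = 2(-1 - 1) = -4
∂y/∂b = 1
∂L/∂b = ∂L/∂y · ∂y/∂b = -4 × 1 = -4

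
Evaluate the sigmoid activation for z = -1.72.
0.1519

sigmoid(-1.72) = 1/(1 + e^(1.72)) = 1/(1 + 5.585) = 0.1519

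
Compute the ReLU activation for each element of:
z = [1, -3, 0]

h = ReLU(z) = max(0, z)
h = [1, 0, 0]

ReLU applied element-wise: max(0,1)=1, max(0,-3)=0, max(0,0)=0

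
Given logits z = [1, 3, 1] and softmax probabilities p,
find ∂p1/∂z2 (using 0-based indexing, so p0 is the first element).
∂p1/∂z2 = -0.08382

p = softmax(z) = [0.1065, 0.787, 0.1065]
p1 = 0.787, p2 = 0.1065

∂p1/∂z2 = -p1 × p2 = -0.787 × 0.1065 = -0.08382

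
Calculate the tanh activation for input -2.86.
-0.9935

tanh(-2.86) = (e^(-2.86) - e^(2.86))/(e^(-2.86) + e^(2.86)) = -0.9935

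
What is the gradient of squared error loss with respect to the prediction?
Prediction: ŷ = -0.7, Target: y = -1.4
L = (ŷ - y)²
∂L/∂ŷ = 1.4

∂L/∂ŷ = 2(ŷ - y) = 2(-0.7 - -1.4) = 2(0.7) = 1.4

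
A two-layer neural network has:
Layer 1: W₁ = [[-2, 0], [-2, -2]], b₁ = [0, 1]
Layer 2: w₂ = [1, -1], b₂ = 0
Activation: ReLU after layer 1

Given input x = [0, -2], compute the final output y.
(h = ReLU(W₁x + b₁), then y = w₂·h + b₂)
y = -5

Layer 1 pre-activation: z₁ = [0, 5]
After ReLU: h = [0, 5]
Layer 2 output: y = 1×0 + -1×5 + 0 = -5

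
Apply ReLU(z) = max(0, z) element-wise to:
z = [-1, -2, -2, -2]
h = [0, 0, 0, 0]

ReLU applied element-wise: max(0,-1)=0, max(0,-2)=0, max(0,-2)=0, max(0,-2)=0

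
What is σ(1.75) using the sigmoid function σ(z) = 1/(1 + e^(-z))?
0.852

sigmoid(1.75) = 1/(1 + e^(-1.75)) = 1/(1 + 0.1738) = 0.852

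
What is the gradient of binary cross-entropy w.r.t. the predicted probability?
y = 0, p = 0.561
∂L/∂p = 2.278

∂L/∂p = -y/p + (1-y)/(1-p) = 0 + 1/0.439 = 2.278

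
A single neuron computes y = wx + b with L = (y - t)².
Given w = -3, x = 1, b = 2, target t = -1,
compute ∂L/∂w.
∂L/∂w = 0

y = wx + b = (-3)(1) + 2 = -1
∂L/∂y = 2(y - t) = 2(-1 - -1) = 0
∂y/∂w = x = 1
∂L/∂w = ∂L/∂y · ∂y/∂w = 0 × 1 = 0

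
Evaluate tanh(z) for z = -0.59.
-0.5299

tanh(-0.59) = (e^(-0.59) - e^(0.59))/(e^(-0.59) + e^(0.59)) = -0.5299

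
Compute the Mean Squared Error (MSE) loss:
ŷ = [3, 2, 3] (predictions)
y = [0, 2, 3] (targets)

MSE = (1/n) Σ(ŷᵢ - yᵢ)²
MSE = 3

MSE = (1/3)((3-0)² + (2-2)² + (3-3)²) = (1/3)(9 + 0 + 0) = 3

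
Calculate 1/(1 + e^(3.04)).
0.04565

sigmoid(-3.04) = 1/(1 + e^(3.04)) = 1/(1 + 20.91) = 0.04565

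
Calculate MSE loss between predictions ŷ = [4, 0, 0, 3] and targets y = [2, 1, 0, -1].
MSE = 5.25

MSE = (1/4)((4-2)² + (0-1)² + (0-0)² + (3--1)²) = (1/4)(4 + 1 + 0 + 16) = 5.25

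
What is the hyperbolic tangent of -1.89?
-0.9554

tanh(-1.89) = (e^(-1.89) - e^(1.89))/(e^(-1.89) + e^(1.89)) = -0.9554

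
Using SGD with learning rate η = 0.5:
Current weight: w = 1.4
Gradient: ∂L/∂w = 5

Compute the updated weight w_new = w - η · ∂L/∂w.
w_new = -1.1

w_new = w - η·∂L/∂w = 1.4 - 0.5×(5) = 1.4 - (2.5) = -1.1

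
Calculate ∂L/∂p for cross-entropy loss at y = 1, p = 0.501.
∂L/∂p = -1.996

∂L/∂p = -y/p + (1-y)/(1-p) = -1/0.501 + 0 = -1.996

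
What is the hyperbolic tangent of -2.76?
-0.992

tanh(-2.76) = (e^(-2.76) - e^(2.76))/(e^(-2.76) + e^(2.76)) = -0.992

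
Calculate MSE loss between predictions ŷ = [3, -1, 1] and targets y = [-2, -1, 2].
MSE = 8.667

MSE = (1/3)((3--2)² + (-1--1)² + (1-2)²) = (1/3)(25 + 0 + 1) = 8.667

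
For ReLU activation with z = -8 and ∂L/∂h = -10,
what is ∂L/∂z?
∂L/∂z = 0

h = ReLU(-8) = 0
Since z < 0: ∂h/∂z = 0
∂L/∂z = ∂L/∂h · ∂h/∂z = -10 × 0 = 0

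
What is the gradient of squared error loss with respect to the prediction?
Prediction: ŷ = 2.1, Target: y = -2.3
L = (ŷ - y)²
∂L/∂ŷ = 8.8

∂L/∂ŷ = 2(ŷ - y) = 2(2.1 - -2.3) = 2(4.4) = 8.8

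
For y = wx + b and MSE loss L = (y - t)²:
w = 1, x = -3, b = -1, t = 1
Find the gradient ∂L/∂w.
∂L/∂w = 30

y = wx + b = (1)(-3) + -1 = -4
∂L/∂y = 2(y - t) = 2(-4 - 1) = -10
∂y/∂w = x = -3
∂L/∂w = ∂L/∂y · ∂y/∂w = -10 × -3 = 30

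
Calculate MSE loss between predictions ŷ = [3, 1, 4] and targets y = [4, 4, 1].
MSE = 6.333

MSE = (1/3)((3-4)² + (1-4)² + (4-1)²) = (1/3)(1 + 9 + 9) = 6.333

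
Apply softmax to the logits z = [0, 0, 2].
p = [0.1065, 0.1065, 0.787]

exp(z) = [1, 1, 7.389]
Sum = 9.389
p = [0.1065, 0.1065, 0.787]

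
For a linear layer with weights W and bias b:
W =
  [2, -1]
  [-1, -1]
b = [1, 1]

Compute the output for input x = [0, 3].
y = [-2, -2]

Wx = [2×0 + -1×3, -1×0 + -1×3]
   = [-3, -3]
y = Wx + b = [-3 + 1, -3 + 1] = [-2, -2]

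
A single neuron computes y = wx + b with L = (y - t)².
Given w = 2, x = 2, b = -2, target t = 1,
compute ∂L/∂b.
∂L/∂b = 2

y = wx + b = (2)(2) + -2 = 2
∂L/∂y = 2(y - t) = 2(2 - 1) = 2
∂y/∂b = 1
∂L/∂b = ∂L/∂y · ∂y/∂b = 2 × 1 = 2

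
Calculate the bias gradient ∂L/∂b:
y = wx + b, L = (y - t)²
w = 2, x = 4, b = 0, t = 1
∂L/∂b = 14

y = wx + b = (2)(4) + 0 = 8
∂L/∂y = 2(y - t) = 2(8 - 1) = 14
∂y/∂b = 1
∂L/∂b = ∂L/∂y · ∂y/∂b = 14 × 1 = 14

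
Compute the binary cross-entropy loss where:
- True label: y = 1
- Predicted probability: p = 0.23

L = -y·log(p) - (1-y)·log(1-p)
L = 1.47

L = -1·log(0.23) - 0·log(0.77) = -log(0.23) = 1.47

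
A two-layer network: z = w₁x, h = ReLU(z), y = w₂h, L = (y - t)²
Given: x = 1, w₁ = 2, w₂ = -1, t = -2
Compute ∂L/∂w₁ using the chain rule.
∂L/∂w₁ = 0

Forward pass:
z = w₁x = 2×1 = 2
h = ReLU(2) = 2
y = w₂h = -1×2 = -2

Backward pass:
∂L/∂y = 2(y - t) = 2(-2 - -2) = 0
∂y/∂h = w₂ = -1
∂h/∂z = 1 (ReLU derivative)
∂z/∂w₁ = x = 1

∂L/∂w₁ = 0 × -1 × 1 × 1 = 0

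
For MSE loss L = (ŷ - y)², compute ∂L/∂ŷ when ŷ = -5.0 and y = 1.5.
∂L/∂ŷ = -13.0

∂L/∂ŷ = 2(ŷ - y) = 2(-5.0 - 1.5) = 2(-6.5) = -13.0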